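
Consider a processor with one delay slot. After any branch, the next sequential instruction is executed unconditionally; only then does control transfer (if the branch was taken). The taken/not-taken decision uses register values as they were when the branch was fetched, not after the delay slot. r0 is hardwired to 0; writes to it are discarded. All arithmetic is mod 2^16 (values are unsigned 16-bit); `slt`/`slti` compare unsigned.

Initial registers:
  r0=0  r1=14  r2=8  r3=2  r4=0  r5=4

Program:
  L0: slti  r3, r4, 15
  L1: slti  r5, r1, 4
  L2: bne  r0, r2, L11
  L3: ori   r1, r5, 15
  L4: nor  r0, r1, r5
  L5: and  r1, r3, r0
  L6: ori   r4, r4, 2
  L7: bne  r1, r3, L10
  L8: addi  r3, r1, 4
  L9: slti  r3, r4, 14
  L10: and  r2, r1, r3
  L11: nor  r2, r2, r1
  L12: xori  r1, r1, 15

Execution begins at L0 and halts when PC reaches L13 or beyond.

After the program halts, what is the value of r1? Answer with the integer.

PC=0  slti  r3, r4, 15       | r0=0 r1=14 r2=8 r3=1 r4=0 r5=4
PC=1  slti  r5, r1, 4        | r0=0 r1=14 r2=8 r3=1 r4=0 r5=0
PC=2  bne  r0, r2, L11       | r0=0 r1=14 r2=8 r3=1 r4=0 r5=0  [TAKEN]
PC=3  ori   r1, r5, 15       | r0=0 r1=15 r2=8 r3=1 r4=0 r5=0
PC=11 nor  r2, r2, r1        | r0=0 r1=15 r2=65520 r3=1 r4=0 r5=0
PC=12 xori  r1, r1, 15       | r0=0 r1=0 r2=65520 r3=1 r4=0 r5=0

0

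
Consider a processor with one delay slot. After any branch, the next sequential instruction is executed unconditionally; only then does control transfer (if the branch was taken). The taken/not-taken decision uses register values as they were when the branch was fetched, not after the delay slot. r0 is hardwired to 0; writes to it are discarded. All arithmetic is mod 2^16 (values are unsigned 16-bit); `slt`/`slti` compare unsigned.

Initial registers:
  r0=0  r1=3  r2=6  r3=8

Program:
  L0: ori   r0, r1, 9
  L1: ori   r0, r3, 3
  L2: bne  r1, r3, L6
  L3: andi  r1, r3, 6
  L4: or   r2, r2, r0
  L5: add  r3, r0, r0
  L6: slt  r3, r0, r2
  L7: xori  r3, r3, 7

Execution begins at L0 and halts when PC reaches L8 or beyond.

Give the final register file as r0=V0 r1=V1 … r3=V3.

r0=0 r1=0 r2=6 r3=6

PC=0  ori   r0, r1, 9        | r0=0 r1=3 r2=6 r3=8
PC=1  ori   r0, r3, 3        | r0=0 r1=3 r2=6 r3=8
PC=2  bne  r1, r3, L6        | r0=0 r1=3 r2=6 r3=8  [TAKEN]
PC=3  andi  r1, r3, 6        | r0=0 r1=0 r2=6 r3=8
PC=6  slt  r3, r0, r2        | r0=0 r1=0 r2=6 r3=1
PC=7  xori  r3, r3, 7        | r0=0 r1=0 r2=6 r3=6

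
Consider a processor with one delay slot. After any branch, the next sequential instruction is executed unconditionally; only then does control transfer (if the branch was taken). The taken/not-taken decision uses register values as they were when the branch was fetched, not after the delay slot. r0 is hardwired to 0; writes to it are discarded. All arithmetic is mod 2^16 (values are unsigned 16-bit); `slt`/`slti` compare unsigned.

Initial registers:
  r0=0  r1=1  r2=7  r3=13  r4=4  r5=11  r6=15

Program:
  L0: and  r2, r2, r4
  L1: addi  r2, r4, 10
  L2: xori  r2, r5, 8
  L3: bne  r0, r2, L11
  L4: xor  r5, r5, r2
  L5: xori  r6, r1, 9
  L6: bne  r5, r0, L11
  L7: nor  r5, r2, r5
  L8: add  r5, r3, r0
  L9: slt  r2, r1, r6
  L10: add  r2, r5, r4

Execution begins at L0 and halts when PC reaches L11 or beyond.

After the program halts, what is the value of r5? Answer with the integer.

PC=0  and  r2, r2, r4        | r0=0 r1=1 r2=4 r3=13 r4=4 r5=11 r6=15
PC=1  addi  r2, r4, 10       | r0=0 r1=1 r2=14 r3=13 r4=4 r5=11 r6=15
PC=2  xori  r2, r5, 8        | r0=0 r1=1 r2=3 r3=13 r4=4 r5=11 r6=15
PC=3  bne  r0, r2, L11       | r0=0 r1=1 r2=3 r3=13 r4=4 r5=11 r6=15  [TAKEN]
PC=4  xor  r5, r5, r2        | r0=0 r1=1 r2=3 r3=13 r4=4 r5=8 r6=15

8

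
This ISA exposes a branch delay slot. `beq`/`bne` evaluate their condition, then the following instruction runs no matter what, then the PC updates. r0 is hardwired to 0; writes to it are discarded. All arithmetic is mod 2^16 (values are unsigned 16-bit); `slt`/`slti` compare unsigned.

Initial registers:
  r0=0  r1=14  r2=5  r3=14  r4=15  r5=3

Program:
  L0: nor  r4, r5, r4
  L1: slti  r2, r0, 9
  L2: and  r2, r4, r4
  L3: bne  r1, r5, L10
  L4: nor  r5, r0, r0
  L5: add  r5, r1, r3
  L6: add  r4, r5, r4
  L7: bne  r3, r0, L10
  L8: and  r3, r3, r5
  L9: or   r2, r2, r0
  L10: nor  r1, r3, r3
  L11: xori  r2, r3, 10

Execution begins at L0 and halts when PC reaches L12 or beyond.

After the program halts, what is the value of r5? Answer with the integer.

65535

[0] nor  r4, r5, r4  →  {r0:0, r1:14, r2:5, r3:14, r4:65520, r5:3}
[1] slti  r2, r0, 9  →  {r0:0, r1:14, r2:1, r3:14, r4:65520, r5:3}
[2] and  r2, r4, r4  →  {r0:0, r1:14, r2:65520, r3:14, r4:65520, r5:3}
[3] bne  r1, r5, L10  →  {r0:0, r1:14, r2:65520, r3:14, r4:65520, r5:3}  ⟨branch taken⟩
[4] nor  r5, r0, r0  →  {r0:0, r1:14, r2:65520, r3:14, r4:65520, r5:65535}
[10] nor  r1, r3, r3  →  {r0:0, r1:65521, r2:65520, r3:14, r4:65520, r5:65535}
[11] xori  r2, r3, 10  →  {r0:0, r1:65521, r2:4, r3:14, r4:65520, r5:65535}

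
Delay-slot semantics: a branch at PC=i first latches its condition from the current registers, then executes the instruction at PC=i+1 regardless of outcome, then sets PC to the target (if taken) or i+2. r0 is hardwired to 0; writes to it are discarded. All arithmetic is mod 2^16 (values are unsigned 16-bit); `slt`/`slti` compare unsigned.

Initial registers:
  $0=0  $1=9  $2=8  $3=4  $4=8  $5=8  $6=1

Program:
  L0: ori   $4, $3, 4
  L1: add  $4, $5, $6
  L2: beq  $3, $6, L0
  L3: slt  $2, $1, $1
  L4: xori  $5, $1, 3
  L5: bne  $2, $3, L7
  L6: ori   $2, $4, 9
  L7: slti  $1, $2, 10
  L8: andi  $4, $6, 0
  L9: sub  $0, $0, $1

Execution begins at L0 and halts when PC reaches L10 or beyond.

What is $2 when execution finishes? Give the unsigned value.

  step pc=0: ori   $4, $3, 4  regs=(0,9,8,4,4,8,1)
  step pc=1: add  $4, $5, $6  regs=(0,9,8,4,9,8,1)
  step pc=2: beq  $3, $6, L0  cond=F  regs=(0,9,8,4,9,8,1)
  step pc=3: slt  $2, $1, $1  regs=(0,9,0,4,9,8,1)
  step pc=4: xori  $5, $1, 3  regs=(0,9,0,4,9,10,1)
  step pc=5: bne  $2, $3, L7  cond=T  regs=(0,9,0,4,9,10,1)
  step pc=6: ori   $2, $4, 9  regs=(0,9,9,4,9,10,1)
  step pc=7: slti  $1, $2, 10  regs=(0,1,9,4,9,10,1)
  step pc=8: andi  $4, $6, 0  regs=(0,1,9,4,0,10,1)
  step pc=9: sub  $0, $0, $1  regs=(0,1,9,4,0,10,1)

9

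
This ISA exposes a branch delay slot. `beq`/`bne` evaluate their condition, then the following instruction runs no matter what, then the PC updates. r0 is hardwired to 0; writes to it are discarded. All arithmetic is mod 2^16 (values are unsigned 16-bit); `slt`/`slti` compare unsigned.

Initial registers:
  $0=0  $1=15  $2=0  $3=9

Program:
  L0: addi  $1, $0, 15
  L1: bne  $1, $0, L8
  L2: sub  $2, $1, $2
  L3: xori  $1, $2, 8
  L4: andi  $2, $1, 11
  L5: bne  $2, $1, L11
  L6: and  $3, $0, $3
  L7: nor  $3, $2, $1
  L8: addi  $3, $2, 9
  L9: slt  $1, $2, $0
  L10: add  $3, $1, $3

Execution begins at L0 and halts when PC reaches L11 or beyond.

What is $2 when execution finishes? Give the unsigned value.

15

#0 addi  $1, $0, 15 ; 0/15/0/9
#1 bne  $1, $0, L8 ; 0/15/0/9 ; →target
#2 sub  $2, $1, $2 ; 0/15/15/9
#8 addi  $3, $2, 9 ; 0/15/15/24
#9 slt  $1, $2, $0 ; 0/0/15/24
#10 add  $3, $1, $3 ; 0/0/15/24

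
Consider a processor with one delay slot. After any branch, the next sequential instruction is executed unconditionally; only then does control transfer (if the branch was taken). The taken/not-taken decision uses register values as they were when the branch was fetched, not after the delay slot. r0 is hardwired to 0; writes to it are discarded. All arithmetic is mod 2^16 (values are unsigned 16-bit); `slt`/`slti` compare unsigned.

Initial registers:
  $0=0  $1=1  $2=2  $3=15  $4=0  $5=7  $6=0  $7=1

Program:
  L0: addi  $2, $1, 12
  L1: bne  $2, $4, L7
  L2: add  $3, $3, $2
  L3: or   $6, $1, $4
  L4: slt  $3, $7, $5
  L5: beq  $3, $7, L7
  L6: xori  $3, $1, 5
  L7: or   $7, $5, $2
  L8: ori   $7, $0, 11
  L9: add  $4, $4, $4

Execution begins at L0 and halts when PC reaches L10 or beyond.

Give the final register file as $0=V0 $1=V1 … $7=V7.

#0 addi  $2, $1, 12 ; 0/1/13/15/0/7/0/1
#1 bne  $2, $4, L7 ; 0/1/13/15/0/7/0/1 ; →target
#2 add  $3, $3, $2 ; 0/1/13/28/0/7/0/1
#7 or   $7, $5, $2 ; 0/1/13/28/0/7/0/15
#8 ori   $7, $0, 11 ; 0/1/13/28/0/7/0/11
#9 add  $4, $4, $4 ; 0/1/13/28/0/7/0/11

$0=0 $1=1 $2=13 $3=28 $4=0 $5=7 $6=0 $7=11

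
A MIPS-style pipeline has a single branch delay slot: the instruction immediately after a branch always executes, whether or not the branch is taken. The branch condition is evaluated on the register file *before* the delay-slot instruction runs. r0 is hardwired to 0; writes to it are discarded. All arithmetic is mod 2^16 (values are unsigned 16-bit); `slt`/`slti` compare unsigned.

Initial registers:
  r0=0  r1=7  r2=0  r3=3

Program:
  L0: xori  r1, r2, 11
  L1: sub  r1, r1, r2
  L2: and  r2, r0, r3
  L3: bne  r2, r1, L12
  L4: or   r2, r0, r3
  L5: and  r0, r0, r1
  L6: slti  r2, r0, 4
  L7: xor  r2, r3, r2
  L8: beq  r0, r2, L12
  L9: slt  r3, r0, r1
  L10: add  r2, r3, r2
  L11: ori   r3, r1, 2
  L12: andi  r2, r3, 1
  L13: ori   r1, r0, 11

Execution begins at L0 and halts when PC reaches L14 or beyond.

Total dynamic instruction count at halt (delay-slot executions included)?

[0] xori  r1, r2, 11  →  {r0:0, r1:11, r2:0, r3:3}
[1] sub  r1, r1, r2  →  {r0:0, r1:11, r2:0, r3:3}
[2] and  r2, r0, r3  →  {r0:0, r1:11, r2:0, r3:3}
[3] bne  r2, r1, L12  →  {r0:0, r1:11, r2:0, r3:3}  ⟨branch taken⟩
[4] or   r2, r0, r3  →  {r0:0, r1:11, r2:3, r3:3}
[12] andi  r2, r3, 1  →  {r0:0, r1:11, r2:1, r3:3}
[13] ori   r1, r0, 11  →  {r0:0, r1:11, r2:1, r3:3}

7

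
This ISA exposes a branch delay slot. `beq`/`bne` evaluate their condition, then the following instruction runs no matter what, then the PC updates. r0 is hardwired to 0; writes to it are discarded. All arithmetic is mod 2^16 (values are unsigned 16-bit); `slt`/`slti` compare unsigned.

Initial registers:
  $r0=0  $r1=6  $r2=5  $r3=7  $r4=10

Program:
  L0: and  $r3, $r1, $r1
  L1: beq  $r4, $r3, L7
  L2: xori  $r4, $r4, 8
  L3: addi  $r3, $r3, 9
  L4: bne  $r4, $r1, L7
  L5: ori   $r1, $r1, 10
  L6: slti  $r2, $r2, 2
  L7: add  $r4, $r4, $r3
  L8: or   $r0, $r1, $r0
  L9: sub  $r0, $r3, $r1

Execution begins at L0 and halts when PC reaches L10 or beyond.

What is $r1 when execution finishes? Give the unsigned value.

14

[0] and  $r3, $r1, $r1  →  {$r0:0, $r1:6, $r2:5, $r3:6, $r4:10}
[1] beq  $r4, $r3, L7  →  {$r0:0, $r1:6, $r2:5, $r3:6, $r4:10}  ⟨branch fallthrough⟩
[2] xori  $r4, $r4, 8  →  {$r0:0, $r1:6, $r2:5, $r3:6, $r4:2}
[3] addi  $r3, $r3, 9  →  {$r0:0, $r1:6, $r2:5, $r3:15, $r4:2}
[4] bne  $r4, $r1, L7  →  {$r0:0, $r1:6, $r2:5, $r3:15, $r4:2}  ⟨branch taken⟩
[5] ori   $r1, $r1, 10  →  {$r0:0, $r1:14, $r2:5, $r3:15, $r4:2}
[7] add  $r4, $r4, $r3  →  {$r0:0, $r1:14, $r2:5, $r3:15, $r4:17}
[8] or   $r0, $r1, $r0  →  {$r0:0, $r1:14, $r2:5, $r3:15, $r4:17}
[9] sub  $r0, $r3, $r1  →  {$r0:0, $r1:14, $r2:5, $r3:15, $r4:17}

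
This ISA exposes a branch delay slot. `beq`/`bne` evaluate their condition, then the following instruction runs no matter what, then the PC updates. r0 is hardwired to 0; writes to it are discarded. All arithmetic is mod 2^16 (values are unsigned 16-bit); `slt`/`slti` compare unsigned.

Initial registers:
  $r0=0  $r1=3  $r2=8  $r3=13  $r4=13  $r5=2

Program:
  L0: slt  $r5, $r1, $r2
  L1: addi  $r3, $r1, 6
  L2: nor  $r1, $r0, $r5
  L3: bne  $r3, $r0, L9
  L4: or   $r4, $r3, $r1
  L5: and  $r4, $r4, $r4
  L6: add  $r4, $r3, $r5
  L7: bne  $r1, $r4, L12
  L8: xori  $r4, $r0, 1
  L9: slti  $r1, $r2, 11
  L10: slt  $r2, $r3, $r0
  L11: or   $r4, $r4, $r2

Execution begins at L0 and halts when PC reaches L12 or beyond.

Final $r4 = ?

#0 slt  $r5, $r1, $r2 ; 0/3/8/13/13/1
#1 addi  $r3, $r1, 6 ; 0/3/8/9/13/1
#2 nor  $r1, $r0, $r5 ; 0/65534/8/9/13/1
#3 bne  $r3, $r0, L9 ; 0/65534/8/9/13/1 ; →target
#4 or   $r4, $r3, $r1 ; 0/65534/8/9/65535/1
#9 slti  $r1, $r2, 11 ; 0/1/8/9/65535/1
#10 slt  $r2, $r3, $r0 ; 0/1/0/9/65535/1
#11 or   $r4, $r4, $r2 ; 0/1/0/9/65535/1

65535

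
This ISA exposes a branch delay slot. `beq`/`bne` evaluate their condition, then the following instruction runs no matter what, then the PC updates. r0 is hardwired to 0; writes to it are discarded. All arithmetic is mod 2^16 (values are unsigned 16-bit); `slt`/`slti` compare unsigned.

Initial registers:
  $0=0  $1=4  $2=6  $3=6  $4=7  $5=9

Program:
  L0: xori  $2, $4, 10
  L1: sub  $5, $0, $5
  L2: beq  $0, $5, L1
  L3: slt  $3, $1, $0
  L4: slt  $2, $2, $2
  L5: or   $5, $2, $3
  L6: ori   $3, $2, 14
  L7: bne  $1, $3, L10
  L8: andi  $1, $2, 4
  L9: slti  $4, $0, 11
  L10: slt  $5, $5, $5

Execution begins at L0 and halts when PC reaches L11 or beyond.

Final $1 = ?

[0] xori  $2, $4, 10  →  {$0:0, $1:4, $2:13, $3:6, $4:7, $5:9}
[1] sub  $5, $0, $5  →  {$0:0, $1:4, $2:13, $3:6, $4:7, $5:65527}
[2] beq  $0, $5, L1  →  {$0:0, $1:4, $2:13, $3:6, $4:7, $5:65527}  ⟨branch fallthrough⟩
[3] slt  $3, $1, $0  →  {$0:0, $1:4, $2:13, $3:0, $4:7, $5:65527}
[4] slt  $2, $2, $2  →  {$0:0, $1:4, $2:0, $3:0, $4:7, $5:65527}
[5] or   $5, $2, $3  →  {$0:0, $1:4, $2:0, $3:0, $4:7, $5:0}
[6] ori   $3, $2, 14  →  {$0:0, $1:4, $2:0, $3:14, $4:7, $5:0}
[7] bne  $1, $3, L10  →  {$0:0, $1:4, $2:0, $3:14, $4:7, $5:0}  ⟨branch taken⟩
[8] andi  $1, $2, 4  →  {$0:0, $1:0, $2:0, $3:14, $4:7, $5:0}
[10] slt  $5, $5, $5  →  {$0:0, $1:0, $2:0, $3:14, $4:7, $5:0}

0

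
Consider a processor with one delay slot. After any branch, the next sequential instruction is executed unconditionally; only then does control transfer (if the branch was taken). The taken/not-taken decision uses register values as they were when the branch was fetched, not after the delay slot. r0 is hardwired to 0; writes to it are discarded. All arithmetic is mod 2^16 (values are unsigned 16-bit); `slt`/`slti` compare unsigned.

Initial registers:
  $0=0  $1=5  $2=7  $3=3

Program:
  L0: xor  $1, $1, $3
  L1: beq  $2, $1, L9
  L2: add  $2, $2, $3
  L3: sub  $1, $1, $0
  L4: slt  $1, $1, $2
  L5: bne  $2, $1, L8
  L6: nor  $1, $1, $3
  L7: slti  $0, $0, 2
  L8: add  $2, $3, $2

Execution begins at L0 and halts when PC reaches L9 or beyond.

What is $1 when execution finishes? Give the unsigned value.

65532

  step pc=0: xor  $1, $1, $3  regs=(0,6,7,3)
  step pc=1: beq  $2, $1, L9  cond=F  regs=(0,6,7,3)
  step pc=2: add  $2, $2, $3  regs=(0,6,10,3)
  step pc=3: sub  $1, $1, $0  regs=(0,6,10,3)
  step pc=4: slt  $1, $1, $2  regs=(0,1,10,3)
  step pc=5: bne  $2, $1, L8  cond=T  regs=(0,1,10,3)
  step pc=6: nor  $1, $1, $3  regs=(0,65532,10,3)
  step pc=8: add  $2, $3, $2  regs=(0,65532,13,3)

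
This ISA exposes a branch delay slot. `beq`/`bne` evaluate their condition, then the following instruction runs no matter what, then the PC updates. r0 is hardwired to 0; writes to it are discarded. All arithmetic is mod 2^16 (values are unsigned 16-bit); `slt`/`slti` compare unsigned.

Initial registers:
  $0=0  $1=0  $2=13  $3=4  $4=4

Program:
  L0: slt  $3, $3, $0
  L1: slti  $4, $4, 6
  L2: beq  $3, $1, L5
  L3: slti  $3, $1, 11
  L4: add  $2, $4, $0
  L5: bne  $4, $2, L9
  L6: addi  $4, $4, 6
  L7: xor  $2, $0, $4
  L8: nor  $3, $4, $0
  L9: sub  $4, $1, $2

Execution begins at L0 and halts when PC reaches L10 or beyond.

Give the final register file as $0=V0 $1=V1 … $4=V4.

[0] slt  $3, $3, $0  →  {$0:0, $1:0, $2:13, $3:0, $4:4}
[1] slti  $4, $4, 6  →  {$0:0, $1:0, $2:13, $3:0, $4:1}
[2] beq  $3, $1, L5  →  {$0:0, $1:0, $2:13, $3:0, $4:1}  ⟨branch taken⟩
[3] slti  $3, $1, 11  →  {$0:0, $1:0, $2:13, $3:1, $4:1}
[5] bne  $4, $2, L9  →  {$0:0, $1:0, $2:13, $3:1, $4:1}  ⟨branch taken⟩
[6] addi  $4, $4, 6  →  {$0:0, $1:0, $2:13, $3:1, $4:7}
[9] sub  $4, $1, $2  →  {$0:0, $1:0, $2:13, $3:1, $4:65523}

$0=0 $1=0 $2=13 $3=1 $4=65523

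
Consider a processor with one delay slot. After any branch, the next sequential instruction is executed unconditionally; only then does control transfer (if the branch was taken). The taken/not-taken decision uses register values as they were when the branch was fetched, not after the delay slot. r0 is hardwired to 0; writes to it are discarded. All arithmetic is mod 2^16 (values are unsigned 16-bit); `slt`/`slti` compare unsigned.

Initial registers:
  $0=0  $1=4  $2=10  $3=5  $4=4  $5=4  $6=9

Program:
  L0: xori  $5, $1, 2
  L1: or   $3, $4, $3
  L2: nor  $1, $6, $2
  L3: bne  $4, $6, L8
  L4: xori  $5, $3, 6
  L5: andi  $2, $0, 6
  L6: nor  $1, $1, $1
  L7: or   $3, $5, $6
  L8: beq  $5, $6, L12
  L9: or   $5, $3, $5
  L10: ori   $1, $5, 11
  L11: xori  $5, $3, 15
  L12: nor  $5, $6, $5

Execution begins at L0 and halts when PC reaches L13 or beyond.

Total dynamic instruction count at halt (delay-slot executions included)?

10

[0] xori  $5, $1, 2  →  {$0:0, $1:4, $2:10, $3:5, $4:4, $5:6, $6:9}
[1] or   $3, $4, $3  →  {$0:0, $1:4, $2:10, $3:5, $4:4, $5:6, $6:9}
[2] nor  $1, $6, $2  →  {$0:0, $1:65524, $2:10, $3:5, $4:4, $5:6, $6:9}
[3] bne  $4, $6, L8  →  {$0:0, $1:65524, $2:10, $3:5, $4:4, $5:6, $6:9}  ⟨branch taken⟩
[4] xori  $5, $3, 6  →  {$0:0, $1:65524, $2:10, $3:5, $4:4, $5:3, $6:9}
[8] beq  $5, $6, L12  →  {$0:0, $1:65524, $2:10, $3:5, $4:4, $5:3, $6:9}  ⟨branch fallthrough⟩
[9] or   $5, $3, $5  →  {$0:0, $1:65524, $2:10, $3:5, $4:4, $5:7, $6:9}
[10] ori   $1, $5, 11  →  {$0:0, $1:15, $2:10, $3:5, $4:4, $5:7, $6:9}
[11] xori  $5, $3, 15  →  {$0:0, $1:15, $2:10, $3:5, $4:4, $5:10, $6:9}
[12] nor  $5, $6, $5  →  {$0:0, $1:15, $2:10, $3:5, $4:4, $5:65524, $6:9}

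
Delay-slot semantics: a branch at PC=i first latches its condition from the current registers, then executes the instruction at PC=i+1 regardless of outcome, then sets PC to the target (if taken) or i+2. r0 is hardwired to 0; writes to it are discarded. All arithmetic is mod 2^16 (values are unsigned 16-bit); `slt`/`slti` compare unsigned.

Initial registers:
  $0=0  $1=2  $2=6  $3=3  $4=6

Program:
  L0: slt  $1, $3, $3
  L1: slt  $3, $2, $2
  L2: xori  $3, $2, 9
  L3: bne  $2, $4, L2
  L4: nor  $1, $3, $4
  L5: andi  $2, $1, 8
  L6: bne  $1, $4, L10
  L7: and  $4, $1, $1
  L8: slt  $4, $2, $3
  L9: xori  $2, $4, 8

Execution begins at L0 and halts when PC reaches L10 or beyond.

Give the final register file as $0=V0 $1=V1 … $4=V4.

$0=0 $1=65520 $2=0 $3=15 $4=65520

  step pc=0: slt  $1, $3, $3  regs=(0,0,6,3,6)
  step pc=1: slt  $3, $2, $2  regs=(0,0,6,0,6)
  step pc=2: xori  $3, $2, 9  regs=(0,0,6,15,6)
  step pc=3: bne  $2, $4, L2  cond=F  regs=(0,0,6,15,6)
  step pc=4: nor  $1, $3, $4  regs=(0,65520,6,15,6)
  step pc=5: andi  $2, $1, 8  regs=(0,65520,0,15,6)
  step pc=6: bne  $1, $4, L10  cond=T  regs=(0,65520,0,15,6)
  step pc=7: and  $4, $1, $1  regs=(0,65520,0,15,65520)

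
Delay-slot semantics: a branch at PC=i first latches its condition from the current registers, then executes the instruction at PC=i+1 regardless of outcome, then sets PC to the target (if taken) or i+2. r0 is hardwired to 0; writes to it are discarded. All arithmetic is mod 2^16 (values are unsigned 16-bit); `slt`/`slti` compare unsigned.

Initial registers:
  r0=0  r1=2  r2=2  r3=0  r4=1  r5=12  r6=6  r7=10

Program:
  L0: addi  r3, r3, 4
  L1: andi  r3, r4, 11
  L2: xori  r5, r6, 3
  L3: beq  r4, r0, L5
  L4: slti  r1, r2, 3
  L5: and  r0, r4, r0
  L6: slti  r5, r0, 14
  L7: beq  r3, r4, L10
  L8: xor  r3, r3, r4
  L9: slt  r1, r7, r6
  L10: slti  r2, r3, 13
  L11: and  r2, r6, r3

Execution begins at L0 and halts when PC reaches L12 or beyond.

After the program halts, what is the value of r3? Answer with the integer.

[0] addi  r3, r3, 4  →  {r0:0, r1:2, r2:2, r3:4, r4:1, r5:12, r6:6, r7:10}
[1] andi  r3, r4, 11  →  {r0:0, r1:2, r2:2, r3:1, r4:1, r5:12, r6:6, r7:10}
[2] xori  r5, r6, 3  →  {r0:0, r1:2, r2:2, r3:1, r4:1, r5:5, r6:6, r7:10}
[3] beq  r4, r0, L5  →  {r0:0, r1:2, r2:2, r3:1, r4:1, r5:5, r6:6, r7:10}  ⟨branch fallthrough⟩
[4] slti  r1, r2, 3  →  {r0:0, r1:1, r2:2, r3:1, r4:1, r5:5, r6:6, r7:10}
[5] and  r0, r4, r0  →  {r0:0, r1:1, r2:2, r3:1, r4:1, r5:5, r6:6, r7:10}
[6] slti  r5, r0, 14  →  {r0:0, r1:1, r2:2, r3:1, r4:1, r5:1, r6:6, r7:10}
[7] beq  r3, r4, L10  →  {r0:0, r1:1, r2:2, r3:1, r4:1, r5:1, r6:6, r7:10}  ⟨branch taken⟩
[8] xor  r3, r3, r4  →  {r0:0, r1:1, r2:2, r3:0, r4:1, r5:1, r6:6, r7:10}
[10] slti  r2, r3, 13  →  {r0:0, r1:1, r2:1, r3:0, r4:1, r5:1, r6:6, r7:10}
[11] and  r2, r6, r3  →  {r0:0, r1:1, r2:0, r3:0, r4:1, r5:1, r6:6, r7:10}

0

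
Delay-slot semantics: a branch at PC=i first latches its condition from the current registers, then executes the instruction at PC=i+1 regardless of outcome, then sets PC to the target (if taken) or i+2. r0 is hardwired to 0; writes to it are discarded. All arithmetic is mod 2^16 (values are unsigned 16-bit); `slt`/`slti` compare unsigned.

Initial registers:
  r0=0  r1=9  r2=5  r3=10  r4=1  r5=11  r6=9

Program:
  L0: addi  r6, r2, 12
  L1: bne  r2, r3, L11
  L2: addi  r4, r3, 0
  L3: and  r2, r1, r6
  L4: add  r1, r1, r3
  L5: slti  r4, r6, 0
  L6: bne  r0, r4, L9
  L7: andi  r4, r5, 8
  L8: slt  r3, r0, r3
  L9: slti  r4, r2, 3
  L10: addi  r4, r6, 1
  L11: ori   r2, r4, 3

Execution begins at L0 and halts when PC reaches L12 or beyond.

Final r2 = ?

  step pc=0: addi  r6, r2, 12  regs=(0,9,5,10,1,11,17)
  step pc=1: bne  r2, r3, L11  cond=T  regs=(0,9,5,10,1,11,17)
  step pc=2: addi  r4, r3, 0  regs=(0,9,5,10,10,11,17)
  step pc=11: ori   r2, r4, 3  regs=(0,9,11,10,10,11,17)

11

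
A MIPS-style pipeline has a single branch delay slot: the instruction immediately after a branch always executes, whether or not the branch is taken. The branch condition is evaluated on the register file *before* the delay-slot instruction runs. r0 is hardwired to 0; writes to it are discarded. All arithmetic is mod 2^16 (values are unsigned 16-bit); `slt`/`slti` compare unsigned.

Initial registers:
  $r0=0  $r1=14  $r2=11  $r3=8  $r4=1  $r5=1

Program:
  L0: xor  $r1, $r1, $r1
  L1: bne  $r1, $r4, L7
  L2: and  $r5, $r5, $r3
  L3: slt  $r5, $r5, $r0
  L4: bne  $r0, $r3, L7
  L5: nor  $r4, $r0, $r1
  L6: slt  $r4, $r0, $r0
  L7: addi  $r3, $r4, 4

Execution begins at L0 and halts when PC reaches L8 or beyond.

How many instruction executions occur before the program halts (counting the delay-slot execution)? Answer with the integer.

4

#0 xor  $r1, $r1, $r1 ; 0/0/11/8/1/1
#1 bne  $r1, $r4, L7 ; 0/0/11/8/1/1 ; →target
#2 and  $r5, $r5, $r3 ; 0/0/11/8/1/0
#7 addi  $r3, $r4, 4 ; 0/0/11/5/1/0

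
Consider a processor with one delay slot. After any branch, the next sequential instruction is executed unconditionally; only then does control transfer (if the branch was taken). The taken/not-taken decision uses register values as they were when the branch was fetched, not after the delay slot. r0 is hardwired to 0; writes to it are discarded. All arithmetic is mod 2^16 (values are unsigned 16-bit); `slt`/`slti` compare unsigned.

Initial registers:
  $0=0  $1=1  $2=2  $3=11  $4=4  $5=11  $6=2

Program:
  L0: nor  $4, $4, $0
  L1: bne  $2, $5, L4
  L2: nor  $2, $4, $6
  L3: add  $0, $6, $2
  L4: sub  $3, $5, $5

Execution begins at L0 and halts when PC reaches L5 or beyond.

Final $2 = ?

[0] nor  $4, $4, $0  →  {$0:0, $1:1, $2:2, $3:11, $4:65531, $5:11, $6:2}
[1] bne  $2, $5, L4  →  {$0:0, $1:1, $2:2, $3:11, $4:65531, $5:11, $6:2}  ⟨branch taken⟩
[2] nor  $2, $4, $6  →  {$0:0, $1:1, $2:4, $3:11, $4:65531, $5:11, $6:2}
[4] sub  $3, $5, $5  →  {$0:0, $1:1, $2:4, $3:0, $4:65531, $5:11, $6:2}

4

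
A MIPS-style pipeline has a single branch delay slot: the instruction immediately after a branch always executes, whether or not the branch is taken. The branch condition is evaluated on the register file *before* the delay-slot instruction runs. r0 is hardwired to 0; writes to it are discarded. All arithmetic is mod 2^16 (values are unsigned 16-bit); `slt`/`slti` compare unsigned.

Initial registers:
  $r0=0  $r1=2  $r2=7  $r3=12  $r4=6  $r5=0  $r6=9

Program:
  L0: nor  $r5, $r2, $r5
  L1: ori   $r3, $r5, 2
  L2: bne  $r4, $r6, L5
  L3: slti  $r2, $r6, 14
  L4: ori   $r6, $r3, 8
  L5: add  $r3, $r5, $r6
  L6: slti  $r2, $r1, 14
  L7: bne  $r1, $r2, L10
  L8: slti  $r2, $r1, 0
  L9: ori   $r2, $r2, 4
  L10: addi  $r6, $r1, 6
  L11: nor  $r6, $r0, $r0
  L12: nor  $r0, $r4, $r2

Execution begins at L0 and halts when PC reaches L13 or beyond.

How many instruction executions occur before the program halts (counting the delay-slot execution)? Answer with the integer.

11

PC=0  nor  $r5, $r2, $r5     | $r0=0 $r1=2 $r2=7 $r3=12 $r4=6 $r5=65528 $r6=9
PC=1  ori   $r3, $r5, 2      | $r0=0 $r1=2 $r2=7 $r3=65530 $r4=6 $r5=65528 $r6=9
PC=2  bne  $r4, $r6, L5      | $r0=0 $r1=2 $r2=7 $r3=65530 $r4=6 $r5=65528 $r6=9  [TAKEN]
PC=3  slti  $r2, $r6, 14     | $r0=0 $r1=2 $r2=1 $r3=65530 $r4=6 $r5=65528 $r6=9
PC=5  add  $r3, $r5, $r6     | $r0=0 $r1=2 $r2=1 $r3=1 $r4=6 $r5=65528 $r6=9
PC=6  slti  $r2, $r1, 14     | $r0=0 $r1=2 $r2=1 $r3=1 $r4=6 $r5=65528 $r6=9
PC=7  bne  $r1, $r2, L10     | $r0=0 $r1=2 $r2=1 $r3=1 $r4=6 $r5=65528 $r6=9  [TAKEN]
PC=8  slti  $r2, $r1, 0      | $r0=0 $r1=2 $r2=0 $r3=1 $r4=6 $r5=65528 $r6=9
PC=10 addi  $r6, $r1, 6      | $r0=0 $r1=2 $r2=0 $r3=1 $r4=6 $r5=65528 $r6=8
PC=11 nor  $r6, $r0, $r0     | $r0=0 $r1=2 $r2=0 $r3=1 $r4=6 $r5=65528 $r6=65535
PC=12 nor  $r0, $r4, $r2     | $r0=0 $r1=2 $r2=0 $r3=1 $r4=6 $r5=65528 $r6=65535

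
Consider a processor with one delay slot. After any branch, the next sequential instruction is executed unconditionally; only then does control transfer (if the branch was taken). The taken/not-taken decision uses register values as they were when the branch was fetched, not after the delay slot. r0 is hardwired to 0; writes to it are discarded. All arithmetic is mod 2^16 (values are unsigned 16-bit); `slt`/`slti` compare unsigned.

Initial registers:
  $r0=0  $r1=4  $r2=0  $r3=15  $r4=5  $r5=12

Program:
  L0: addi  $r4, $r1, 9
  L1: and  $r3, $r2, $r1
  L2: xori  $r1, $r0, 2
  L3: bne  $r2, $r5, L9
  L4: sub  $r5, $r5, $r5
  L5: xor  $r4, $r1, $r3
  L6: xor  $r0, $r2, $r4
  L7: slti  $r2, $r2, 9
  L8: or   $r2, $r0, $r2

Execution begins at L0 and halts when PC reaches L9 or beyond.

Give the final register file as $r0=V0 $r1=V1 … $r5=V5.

[0] addi  $r4, $r1, 9  →  {$r0:0, $r1:4, $r2:0, $r3:15, $r4:13, $r5:12}
[1] and  $r3, $r2, $r1  →  {$r0:0, $r1:4, $r2:0, $r3:0, $r4:13, $r5:12}
[2] xori  $r1, $r0, 2  →  {$r0:0, $r1:2, $r2:0, $r3:0, $r4:13, $r5:12}
[3] bne  $r2, $r5, L9  →  {$r0:0, $r1:2, $r2:0, $r3:0, $r4:13, $r5:12}  ⟨branch taken⟩
[4] sub  $r5, $r5, $r5  →  {$r0:0, $r1:2, $r2:0, $r3:0, $r4:13, $r5:0}

$r0=0 $r1=2 $r2=0 $r3=0 $r4=13 $r5=0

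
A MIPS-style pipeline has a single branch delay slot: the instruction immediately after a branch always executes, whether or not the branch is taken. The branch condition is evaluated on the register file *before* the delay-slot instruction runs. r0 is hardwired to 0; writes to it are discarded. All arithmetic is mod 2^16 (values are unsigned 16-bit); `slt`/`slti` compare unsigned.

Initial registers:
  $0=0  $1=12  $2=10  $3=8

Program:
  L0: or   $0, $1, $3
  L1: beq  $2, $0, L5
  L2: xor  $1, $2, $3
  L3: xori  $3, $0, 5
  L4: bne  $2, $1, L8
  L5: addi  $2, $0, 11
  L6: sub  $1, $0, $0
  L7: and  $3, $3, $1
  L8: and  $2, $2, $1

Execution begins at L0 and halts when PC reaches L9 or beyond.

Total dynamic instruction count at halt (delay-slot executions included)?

#0 or   $0, $1, $3 ; 0/12/10/8
#1 beq  $2, $0, L5 ; 0/12/10/8 ; →fallthru
#2 xor  $1, $2, $3 ; 0/2/10/8
#3 xori  $3, $0, 5 ; 0/2/10/5
#4 bne  $2, $1, L8 ; 0/2/10/5 ; →target
#5 addi  $2, $0, 11 ; 0/2/11/5
#8 and  $2, $2, $1 ; 0/2/2/5

7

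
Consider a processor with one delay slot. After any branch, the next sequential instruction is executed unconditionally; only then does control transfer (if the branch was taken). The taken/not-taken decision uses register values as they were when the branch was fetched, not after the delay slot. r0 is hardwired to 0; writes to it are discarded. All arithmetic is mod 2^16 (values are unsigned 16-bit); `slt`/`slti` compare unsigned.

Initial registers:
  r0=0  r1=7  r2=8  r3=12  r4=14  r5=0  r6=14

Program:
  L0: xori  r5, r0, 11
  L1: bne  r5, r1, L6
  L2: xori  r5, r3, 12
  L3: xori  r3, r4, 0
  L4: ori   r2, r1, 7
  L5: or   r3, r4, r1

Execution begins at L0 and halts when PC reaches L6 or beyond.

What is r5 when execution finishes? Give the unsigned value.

0

  step pc=0: xori  r5, r0, 11  regs=(0,7,8,12,14,11,14)
  step pc=1: bne  r5, r1, L6  cond=T  regs=(0,7,8,12,14,11,14)
  step pc=2: xori  r5, r3, 12  regs=(0,7,8,12,14,0,14)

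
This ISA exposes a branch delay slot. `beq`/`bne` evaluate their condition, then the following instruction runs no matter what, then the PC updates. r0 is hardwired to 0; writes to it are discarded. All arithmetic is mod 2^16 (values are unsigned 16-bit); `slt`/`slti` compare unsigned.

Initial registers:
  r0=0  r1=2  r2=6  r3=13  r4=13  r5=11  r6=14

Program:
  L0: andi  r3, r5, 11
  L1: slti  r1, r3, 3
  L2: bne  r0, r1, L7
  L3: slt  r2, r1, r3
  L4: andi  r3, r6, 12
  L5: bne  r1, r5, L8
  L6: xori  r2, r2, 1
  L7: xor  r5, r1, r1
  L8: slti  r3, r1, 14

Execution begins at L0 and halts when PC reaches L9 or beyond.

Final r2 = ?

#0 andi  r3, r5, 11 ; 0/2/6/11/13/11/14
#1 slti  r1, r3, 3 ; 0/0/6/11/13/11/14
#2 bne  r0, r1, L7 ; 0/0/6/11/13/11/14 ; →fallthru
#3 slt  r2, r1, r3 ; 0/0/1/11/13/11/14
#4 andi  r3, r6, 12 ; 0/0/1/12/13/11/14
#5 bne  r1, r5, L8 ; 0/0/1/12/13/11/14 ; →target
#6 xori  r2, r2, 1 ; 0/0/0/12/13/11/14
#8 slti  r3, r1, 14 ; 0/0/0/1/13/11/14

0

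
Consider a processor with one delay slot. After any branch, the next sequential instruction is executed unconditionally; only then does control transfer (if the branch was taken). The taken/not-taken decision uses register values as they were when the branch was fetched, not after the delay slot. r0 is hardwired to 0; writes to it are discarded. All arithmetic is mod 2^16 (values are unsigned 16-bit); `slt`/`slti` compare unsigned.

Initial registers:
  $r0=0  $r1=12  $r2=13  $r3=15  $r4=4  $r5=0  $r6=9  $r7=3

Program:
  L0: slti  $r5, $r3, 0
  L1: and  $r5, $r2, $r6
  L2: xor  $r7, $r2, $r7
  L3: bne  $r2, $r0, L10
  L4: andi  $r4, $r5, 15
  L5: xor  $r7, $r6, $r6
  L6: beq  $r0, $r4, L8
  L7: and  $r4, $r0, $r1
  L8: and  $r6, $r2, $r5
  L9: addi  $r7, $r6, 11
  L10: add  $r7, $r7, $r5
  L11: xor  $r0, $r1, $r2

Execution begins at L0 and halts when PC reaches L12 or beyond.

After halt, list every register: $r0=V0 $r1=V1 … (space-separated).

  step pc=0: slti  $r5, $r3, 0  regs=(0,12,13,15,4,0,9,3)
  step pc=1: and  $r5, $r2, $r6  regs=(0,12,13,15,4,9,9,3)
  step pc=2: xor  $r7, $r2, $r7  regs=(0,12,13,15,4,9,9,14)
  step pc=3: bne  $r2, $r0, L10  cond=T  regs=(0,12,13,15,4,9,9,14)
  step pc=4: andi  $r4, $r5, 15  regs=(0,12,13,15,9,9,9,14)
  step pc=10: add  $r7, $r7, $r5  regs=(0,12,13,15,9,9,9,23)
  step pc=11: xor  $r0, $r1, $r2  regs=(0,12,13,15,9,9,9,23)

$r0=0 $r1=12 $r2=13 $r3=15 $r4=9 $r5=9 $r6=9 $r7=23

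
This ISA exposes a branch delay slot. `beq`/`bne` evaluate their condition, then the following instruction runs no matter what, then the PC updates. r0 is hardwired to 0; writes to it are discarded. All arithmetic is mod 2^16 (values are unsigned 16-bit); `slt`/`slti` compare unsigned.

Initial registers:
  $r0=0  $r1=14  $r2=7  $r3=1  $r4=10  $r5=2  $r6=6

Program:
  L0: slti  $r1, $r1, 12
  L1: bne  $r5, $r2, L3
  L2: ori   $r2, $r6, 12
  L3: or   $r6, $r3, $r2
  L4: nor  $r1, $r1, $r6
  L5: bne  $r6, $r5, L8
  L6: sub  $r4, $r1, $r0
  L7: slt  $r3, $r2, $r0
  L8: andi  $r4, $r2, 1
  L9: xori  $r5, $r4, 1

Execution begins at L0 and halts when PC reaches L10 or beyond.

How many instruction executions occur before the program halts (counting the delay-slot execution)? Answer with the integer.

  step pc=0: slti  $r1, $r1, 12  regs=(0,0,7,1,10,2,6)
  step pc=1: bne  $r5, $r2, L3  cond=T  regs=(0,0,7,1,10,2,6)
  step pc=2: ori   $r2, $r6, 12  regs=(0,0,14,1,10,2,6)
  step pc=3: or   $r6, $r3, $r2  regs=(0,0,14,1,10,2,15)
  step pc=4: nor  $r1, $r1, $r6  regs=(0,65520,14,1,10,2,15)
  step pc=5: bne  $r6, $r5, L8  cond=T  regs=(0,65520,14,1,10,2,15)
  step pc=6: sub  $r4, $r1, $r0  regs=(0,65520,14,1,65520,2,15)
  step pc=8: andi  $r4, $r2, 1  regs=(0,65520,14,1,0,2,15)
  step pc=9: xori  $r5, $r4, 1  regs=(0,65520,14,1,0,1,15)

9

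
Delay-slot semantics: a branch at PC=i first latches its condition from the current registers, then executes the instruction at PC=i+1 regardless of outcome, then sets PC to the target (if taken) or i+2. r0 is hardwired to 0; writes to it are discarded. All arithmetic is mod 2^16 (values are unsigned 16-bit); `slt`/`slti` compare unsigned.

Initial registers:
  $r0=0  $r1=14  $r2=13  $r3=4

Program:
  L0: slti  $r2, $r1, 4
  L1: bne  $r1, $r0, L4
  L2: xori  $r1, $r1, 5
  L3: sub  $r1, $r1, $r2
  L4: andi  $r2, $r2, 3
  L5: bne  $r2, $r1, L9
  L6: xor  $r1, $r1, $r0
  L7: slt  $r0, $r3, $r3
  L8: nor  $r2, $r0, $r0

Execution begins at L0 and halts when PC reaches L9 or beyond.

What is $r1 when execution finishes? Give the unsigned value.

  step pc=0: slti  $r2, $r1, 4  regs=(0,14,0,4)
  step pc=1: bne  $r1, $r0, L4  cond=T  regs=(0,14,0,4)
  step pc=2: xori  $r1, $r1, 5  regs=(0,11,0,4)
  step pc=4: andi  $r2, $r2, 3  regs=(0,11,0,4)
  step pc=5: bne  $r2, $r1, L9  cond=T  regs=(0,11,0,4)
  step pc=6: xor  $r1, $r1, $r0  regs=(0,11,0,4)

11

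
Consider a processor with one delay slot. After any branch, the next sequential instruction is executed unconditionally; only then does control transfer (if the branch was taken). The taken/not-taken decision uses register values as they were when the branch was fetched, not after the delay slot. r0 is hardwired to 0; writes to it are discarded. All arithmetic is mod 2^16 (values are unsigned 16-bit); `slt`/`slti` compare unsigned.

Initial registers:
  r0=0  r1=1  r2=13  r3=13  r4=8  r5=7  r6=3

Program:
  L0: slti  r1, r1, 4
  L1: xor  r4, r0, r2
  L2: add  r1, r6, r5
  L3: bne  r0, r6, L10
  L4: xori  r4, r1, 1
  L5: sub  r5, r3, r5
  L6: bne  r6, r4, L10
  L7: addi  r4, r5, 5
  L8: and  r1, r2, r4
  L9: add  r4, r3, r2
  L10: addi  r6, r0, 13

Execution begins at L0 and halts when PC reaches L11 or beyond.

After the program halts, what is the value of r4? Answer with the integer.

11

PC=0  slti  r1, r1, 4        | r0=0 r1=1 r2=13 r3=13 r4=8 r5=7 r6=3
PC=1  xor  r4, r0, r2        | r0=0 r1=1 r2=13 r3=13 r4=13 r5=7 r6=3
PC=2  add  r1, r6, r5        | r0=0 r1=10 r2=13 r3=13 r4=13 r5=7 r6=3
PC=3  bne  r0, r6, L10       | r0=0 r1=10 r2=13 r3=13 r4=13 r5=7 r6=3  [TAKEN]
PC=4  xori  r4, r1, 1        | r0=0 r1=10 r2=13 r3=13 r4=11 r5=7 r6=3
PC=10 addi  r6, r0, 13       | r0=0 r1=10 r2=13 r3=13 r4=11 r5=7 r6=13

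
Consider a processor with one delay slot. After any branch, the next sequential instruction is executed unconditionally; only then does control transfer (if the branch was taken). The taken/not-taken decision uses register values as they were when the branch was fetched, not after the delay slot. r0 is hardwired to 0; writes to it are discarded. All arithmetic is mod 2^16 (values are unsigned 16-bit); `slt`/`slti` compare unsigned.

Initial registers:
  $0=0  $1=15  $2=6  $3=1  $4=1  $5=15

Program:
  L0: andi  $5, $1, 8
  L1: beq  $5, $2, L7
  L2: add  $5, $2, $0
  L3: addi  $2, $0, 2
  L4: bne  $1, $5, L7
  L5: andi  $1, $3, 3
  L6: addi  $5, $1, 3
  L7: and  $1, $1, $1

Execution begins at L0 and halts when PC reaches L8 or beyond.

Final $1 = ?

[0] andi  $5, $1, 8  →  {$0:0, $1:15, $2:6, $3:1, $4:1, $5:8}
[1] beq  $5, $2, L7  →  {$0:0, $1:15, $2:6, $3:1, $4:1, $5:8}  ⟨branch fallthrough⟩
[2] add  $5, $2, $0  →  {$0:0, $1:15, $2:6, $3:1, $4:1, $5:6}
[3] addi  $2, $0, 2  →  {$0:0, $1:15, $2:2, $3:1, $4:1, $5:6}
[4] bne  $1, $5, L7  →  {$0:0, $1:15, $2:2, $3:1, $4:1, $5:6}  ⟨branch taken⟩
[5] andi  $1, $3, 3  →  {$0:0, $1:1, $2:2, $3:1, $4:1, $5:6}
[7] and  $1, $1, $1  →  {$0:0, $1:1, $2:2, $3:1, $4:1, $5:6}

1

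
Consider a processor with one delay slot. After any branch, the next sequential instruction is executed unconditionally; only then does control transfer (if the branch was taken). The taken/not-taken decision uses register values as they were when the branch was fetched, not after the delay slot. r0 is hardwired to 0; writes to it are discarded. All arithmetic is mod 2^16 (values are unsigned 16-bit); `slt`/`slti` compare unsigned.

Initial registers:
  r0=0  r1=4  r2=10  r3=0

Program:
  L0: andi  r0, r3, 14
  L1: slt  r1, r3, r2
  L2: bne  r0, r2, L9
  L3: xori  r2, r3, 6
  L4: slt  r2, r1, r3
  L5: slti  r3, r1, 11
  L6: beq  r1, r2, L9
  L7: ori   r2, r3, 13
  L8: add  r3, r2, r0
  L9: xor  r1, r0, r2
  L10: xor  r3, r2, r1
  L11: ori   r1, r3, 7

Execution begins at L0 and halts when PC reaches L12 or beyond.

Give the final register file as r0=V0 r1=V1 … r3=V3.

PC=0  andi  r0, r3, 14       | r0=0 r1=4 r2=10 r3=0
PC=1  slt  r1, r3, r2        | r0=0 r1=1 r2=10 r3=0
PC=2  bne  r0, r2, L9        | r0=0 r1=1 r2=10 r3=0  [TAKEN]
PC=3  xori  r2, r3, 6        | r0=0 r1=1 r2=6 r3=0
PC=9  xor  r1, r0, r2        | r0=0 r1=6 r2=6 r3=0
PC=10 xor  r3, r2, r1        | r0=0 r1=6 r2=6 r3=0
PC=11 ori   r1, r3, 7        | r0=0 r1=7 r2=6 r3=0

r0=0 r1=7 r2=6 r3=0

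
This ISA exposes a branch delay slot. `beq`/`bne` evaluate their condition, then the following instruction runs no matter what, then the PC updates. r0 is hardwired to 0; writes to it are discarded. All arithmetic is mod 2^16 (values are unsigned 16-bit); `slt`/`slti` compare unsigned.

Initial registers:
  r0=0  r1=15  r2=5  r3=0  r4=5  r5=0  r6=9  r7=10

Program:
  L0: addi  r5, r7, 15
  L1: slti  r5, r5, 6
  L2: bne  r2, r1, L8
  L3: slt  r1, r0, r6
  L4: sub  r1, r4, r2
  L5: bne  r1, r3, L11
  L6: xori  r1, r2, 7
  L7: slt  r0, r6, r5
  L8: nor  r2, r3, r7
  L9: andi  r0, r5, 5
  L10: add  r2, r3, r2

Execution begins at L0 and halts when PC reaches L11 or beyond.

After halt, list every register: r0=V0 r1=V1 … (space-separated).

r0=0 r1=1 r2=65525 r3=0 r4=5 r5=0 r6=9 r7=10

PC=0  addi  r5, r7, 15       | r0=0 r1=15 r2=5 r3=0 r4=5 r5=25 r6=9 r7=10
PC=1  slti  r5, r5, 6        | r0=0 r1=15 r2=5 r3=0 r4=5 r5=0 r6=9 r7=10
PC=2  bne  r2, r1, L8        | r0=0 r1=15 r2=5 r3=0 r4=5 r5=0 r6=9 r7=10  [TAKEN]
PC=3  slt  r1, r0, r6        | r0=0 r1=1 r2=5 r3=0 r4=5 r5=0 r6=9 r7=10
PC=8  nor  r2, r3, r7        | r0=0 r1=1 r2=65525 r3=0 r4=5 r5=0 r6=9 r7=10
PC=9  andi  r0, r5, 5        | r0=0 r1=1 r2=65525 r3=0 r4=5 r5=0 r6=9 r7=10
PC=10 add  r2, r3, r2        | r0=0 r1=1 r2=65525 r3=0 r4=5 r5=0 r6=9 r7=10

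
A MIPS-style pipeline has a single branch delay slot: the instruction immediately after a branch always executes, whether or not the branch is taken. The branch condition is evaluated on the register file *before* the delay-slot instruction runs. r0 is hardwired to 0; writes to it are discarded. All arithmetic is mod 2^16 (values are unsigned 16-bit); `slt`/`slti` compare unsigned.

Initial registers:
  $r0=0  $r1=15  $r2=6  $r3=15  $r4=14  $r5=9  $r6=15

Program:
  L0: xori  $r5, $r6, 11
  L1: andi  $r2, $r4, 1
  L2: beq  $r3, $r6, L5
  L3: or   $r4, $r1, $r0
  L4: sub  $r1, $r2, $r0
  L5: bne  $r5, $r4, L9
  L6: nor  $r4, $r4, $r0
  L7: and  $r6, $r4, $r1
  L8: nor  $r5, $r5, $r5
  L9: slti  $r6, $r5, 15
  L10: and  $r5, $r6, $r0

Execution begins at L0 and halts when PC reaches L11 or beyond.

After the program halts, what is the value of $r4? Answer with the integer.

65520

[0] xori  $r5, $r6, 11  →  {$r0:0, $r1:15, $r2:6, $r3:15, $r4:14, $r5:4, $r6:15}
[1] andi  $r2, $r4, 1  →  {$r0:0, $r1:15, $r2:0, $r3:15, $r4:14, $r5:4, $r6:15}
[2] beq  $r3, $r6, L5  →  {$r0:0, $r1:15, $r2:0, $r3:15, $r4:14, $r5:4, $r6:15}  ⟨branch taken⟩
[3] or   $r4, $r1, $r0  →  {$r0:0, $r1:15, $r2:0, $r3:15, $r4:15, $r5:4, $r6:15}
[5] bne  $r5, $r4, L9  →  {$r0:0, $r1:15, $r2:0, $r3:15, $r4:15, $r5:4, $r6:15}  ⟨branch taken⟩
[6] nor  $r4, $r4, $r0  →  {$r0:0, $r1:15, $r2:0, $r3:15, $r4:65520, $r5:4, $r6:15}
[9] slti  $r6, $r5, 15  →  {$r0:0, $r1:15, $r2:0, $r3:15, $r4:65520, $r5:4, $r6:1}
[10] and  $r5, $r6, $r0  →  {$r0:0, $r1:15, $r2:0, $r3:15, $r4:65520, $r5:0, $r6:1}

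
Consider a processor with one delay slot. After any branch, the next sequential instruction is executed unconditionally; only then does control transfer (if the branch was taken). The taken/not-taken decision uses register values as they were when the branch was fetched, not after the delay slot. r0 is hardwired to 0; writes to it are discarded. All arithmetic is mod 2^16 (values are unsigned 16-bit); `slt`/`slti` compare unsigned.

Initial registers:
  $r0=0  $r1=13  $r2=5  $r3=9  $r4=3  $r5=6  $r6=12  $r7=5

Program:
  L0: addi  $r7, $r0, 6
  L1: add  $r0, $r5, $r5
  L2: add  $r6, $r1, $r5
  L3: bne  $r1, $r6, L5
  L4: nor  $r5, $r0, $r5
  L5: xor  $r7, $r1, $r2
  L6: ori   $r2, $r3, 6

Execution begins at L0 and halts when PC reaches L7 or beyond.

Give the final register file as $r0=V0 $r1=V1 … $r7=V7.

[0] addi  $r7, $r0, 6  →  {$r0:0, $r1:13, $r2:5, $r3:9, $r4:3, $r5:6, $r6:12, $r7:6}
[1] add  $r0, $r5, $r5  →  {$r0:0, $r1:13, $r2:5, $r3:9, $r4:3, $r5:6, $r6:12, $r7:6}
[2] add  $r6, $r1, $r5  →  {$r0:0, $r1:13, $r2:5, $r3:9, $r4:3, $r5:6, $r6:19, $r7:6}
[3] bne  $r1, $r6, L5  →  {$r0:0, $r1:13, $r2:5, $r3:9, $r4:3, $r5:6, $r6:19, $r7:6}  ⟨branch taken⟩
[4] nor  $r5, $r0, $r5  →  {$r0:0, $r1:13, $r2:5, $r3:9, $r4:3, $r5:65529, $r6:19, $r7:6}
[5] xor  $r7, $r1, $r2  →  {$r0:0, $r1:13, $r2:5, $r3:9, $r4:3, $r5:65529, $r6:19, $r7:8}
[6] ori   $r2, $r3, 6  →  {$r0:0, $r1:13, $r2:15, $r3:9, $r4:3, $r5:65529, $r6:19, $r7:8}

$r0=0 $r1=13 $r2=15 $r3=9 $r4=3 $r5=65529 $r6=19 $r7=8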